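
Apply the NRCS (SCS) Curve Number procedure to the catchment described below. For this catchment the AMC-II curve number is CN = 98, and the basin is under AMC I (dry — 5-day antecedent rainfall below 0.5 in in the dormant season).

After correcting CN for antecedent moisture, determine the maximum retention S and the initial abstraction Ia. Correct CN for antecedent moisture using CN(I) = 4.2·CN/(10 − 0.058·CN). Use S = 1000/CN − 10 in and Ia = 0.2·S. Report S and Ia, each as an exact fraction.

S = 500/1029 in ≈ 0.486 in; Ia = 100/1029 in ≈ 0.097 in

Dry (AMC I): CN(I) = 4.2·98/(10 − 0.058·98) = (2058/5)/(1079/250) = 102900/1079 ≈ 95.366
Max retention: S = 1000/(102900/1079) − 10 = 500/1029 in (≈ 0.486 in)
Ia = 0.2S: 0.2·0.486 = 0.097 in (exactly 100/1029)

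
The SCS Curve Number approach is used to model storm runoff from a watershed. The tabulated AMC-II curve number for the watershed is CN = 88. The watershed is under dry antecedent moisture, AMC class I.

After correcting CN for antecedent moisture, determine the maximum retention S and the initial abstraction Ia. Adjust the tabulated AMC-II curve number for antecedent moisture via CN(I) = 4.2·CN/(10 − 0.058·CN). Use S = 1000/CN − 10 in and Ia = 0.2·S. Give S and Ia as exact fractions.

S = 250/77 in ≈ 3.247 in; Ia = 50/77 in ≈ 0.649 in

CN(I) from CN(II)=88: (4.2·88)/(10 − 0.058·88) = 3850/51 ≈ 75.490
S = 1000/(3850/51) − 10 = 250/77 in ≈ 3.247 in
Ia = 0.2S: 0.2·3.247 = 0.649 in (exactly 50/77)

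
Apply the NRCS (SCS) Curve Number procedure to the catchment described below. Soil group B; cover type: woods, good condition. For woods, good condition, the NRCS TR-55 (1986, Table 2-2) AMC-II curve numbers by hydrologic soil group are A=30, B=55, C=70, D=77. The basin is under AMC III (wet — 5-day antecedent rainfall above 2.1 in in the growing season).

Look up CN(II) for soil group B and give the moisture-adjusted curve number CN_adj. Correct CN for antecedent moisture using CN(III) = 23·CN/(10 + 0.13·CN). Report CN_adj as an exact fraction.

NRCS table: woods, good condition, soil group B → CN(II) = 55
CN(III) from CN(II)=55: (23·55)/(10 + 0.13·55) = 25300/343 ≈ 73.761

CN_adj = 25300/343 ≈ 73.761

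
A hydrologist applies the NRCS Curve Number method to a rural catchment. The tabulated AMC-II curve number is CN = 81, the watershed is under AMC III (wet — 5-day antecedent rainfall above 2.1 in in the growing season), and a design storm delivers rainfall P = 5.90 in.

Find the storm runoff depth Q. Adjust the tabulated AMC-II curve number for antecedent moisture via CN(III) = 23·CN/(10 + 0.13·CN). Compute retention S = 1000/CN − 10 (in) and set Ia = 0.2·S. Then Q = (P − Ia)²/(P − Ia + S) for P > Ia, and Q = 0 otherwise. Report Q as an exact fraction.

Q = 11260817689/2330929710 in ≈ 4.831 in

CN(III) from CN(II)=81: (23·81)/(10 + 0.13·81) = 186300/2053 ≈ 90.745
Max retention: S = 1000/(186300/2053) − 10 = 1900/1863 in (≈ 1.020 in)
Initial abstraction Ia = S/5 = (1900/1863)/5 = 380/1863 ≈ 0.204 in
P − Ia = 5.900 − 0.204 = 106117/18630 ≈ 5.696 in (> 0, runoff occurs)
Runoff Q = (P−Ia)²/(P−Ia+S) = (5.696)²/(5.696+1.020) = 11260817689/2330929710 ≈ 4.831 in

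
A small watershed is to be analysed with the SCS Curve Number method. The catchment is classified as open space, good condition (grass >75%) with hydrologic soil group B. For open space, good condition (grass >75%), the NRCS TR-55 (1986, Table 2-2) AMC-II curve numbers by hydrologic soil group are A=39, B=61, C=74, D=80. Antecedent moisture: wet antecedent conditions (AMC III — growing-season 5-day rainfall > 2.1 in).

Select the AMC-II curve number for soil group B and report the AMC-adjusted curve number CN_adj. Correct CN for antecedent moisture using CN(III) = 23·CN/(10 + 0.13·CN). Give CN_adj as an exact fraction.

CN_adj = 140300/1793 ≈ 78.249

NRCS table: open space, good condition (grass >75%), soil group B → CN(II) = 61
Wet (AMC III): CN(III) = 23·61/(10 + 0.13·61) = 1403/(1793/100) = 140300/1793 ≈ 78.249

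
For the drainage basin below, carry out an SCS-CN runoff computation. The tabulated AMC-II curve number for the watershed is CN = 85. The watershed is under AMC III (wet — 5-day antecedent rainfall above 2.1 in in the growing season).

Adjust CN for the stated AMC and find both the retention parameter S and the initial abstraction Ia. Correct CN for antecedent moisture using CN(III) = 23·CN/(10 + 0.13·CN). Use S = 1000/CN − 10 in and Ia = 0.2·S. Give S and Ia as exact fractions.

S = 300/391 in ≈ 0.767 in; Ia = 60/391 in ≈ 0.153 in

Adjust CN=85 to AMC III: 23·85/(10 + 0.13·85) → 1955 ÷ (421/20) = 39100/421 ≈ 92.874
Max retention: S = 1000/(39100/421) − 10 = 300/391 in (≈ 0.767 in)
Ia = 0.2·(300/391) = 60/391 in ≈ 0.153 in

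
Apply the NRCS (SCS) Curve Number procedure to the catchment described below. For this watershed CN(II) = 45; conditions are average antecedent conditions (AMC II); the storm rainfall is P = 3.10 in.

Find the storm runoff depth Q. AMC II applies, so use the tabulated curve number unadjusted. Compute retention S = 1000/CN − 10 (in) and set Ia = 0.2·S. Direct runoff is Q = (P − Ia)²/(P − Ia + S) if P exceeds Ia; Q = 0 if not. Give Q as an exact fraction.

AMC II — tabulated CN = 45 applies directly.
S = 1000/45 − 10 = 110/9 in ≈ 12.222 in
Ia = 0.2·(110/9) = 22/9 in ≈ 2.444 in
Since P=3.100 > Ia=2.444: effective rainfall P−Ia = 59/90 in
Q = (59/90)²/((59/90) + 110/9) = (3481/8100)/(1159/90) = 3481/104310 in ≈ 0.033 in

Q = 3481/104310 in ≈ 0.033 in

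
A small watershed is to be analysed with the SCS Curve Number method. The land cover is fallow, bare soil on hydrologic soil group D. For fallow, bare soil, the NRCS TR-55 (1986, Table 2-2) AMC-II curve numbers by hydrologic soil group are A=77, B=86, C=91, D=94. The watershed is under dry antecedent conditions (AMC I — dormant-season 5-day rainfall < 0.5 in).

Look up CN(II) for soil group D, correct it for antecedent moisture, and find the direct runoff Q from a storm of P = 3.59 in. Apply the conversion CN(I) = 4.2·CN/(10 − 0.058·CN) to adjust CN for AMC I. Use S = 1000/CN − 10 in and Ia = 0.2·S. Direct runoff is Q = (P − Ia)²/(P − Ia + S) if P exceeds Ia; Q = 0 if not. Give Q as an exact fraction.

Q = 11687988321/5201851900 in ≈ 2.247 in

NRCS table: fallow, bare soil, soil group D → CN(II) = 94
Adjust CN=94 to AMC I: 4.2·94/(10 − 0.058·94) → (1974/5) ÷ (1137/250) = 32900/379 ≈ 86.807
Max retention: S = 1000/(32900/379) − 10 = 500/329 in (≈ 1.520 in)
Initial abstraction Ia = S/5 = (500/329)/5 = 100/329 ≈ 0.304 in
Excess rainfall: 3.590 − 0.304 = 3.286 in; P > Ia so Q > 0
Q: (108111/32900)² ÷ (158111/32900) = 11687988321/5201851900 in (≈ 2.247 in)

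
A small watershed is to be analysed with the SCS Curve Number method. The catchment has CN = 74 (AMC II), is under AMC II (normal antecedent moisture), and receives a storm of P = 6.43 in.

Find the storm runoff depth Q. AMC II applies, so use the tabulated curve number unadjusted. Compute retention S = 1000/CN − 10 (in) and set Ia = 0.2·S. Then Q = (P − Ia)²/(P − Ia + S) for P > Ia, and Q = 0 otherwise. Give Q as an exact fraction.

CN(II) = 74; AMC II needs no correction.
Retention S: 1000/CN − 10 with CN=74.000 → S = 130/37 ≈ 3.514 in
Initial abstraction Ia = S/5 = (130/37)/5 = 26/37 ≈ 0.703 in
Excess rainfall: 6.430 − 0.703 = 5.727 in; P > Ia so Q > 0
Q: (21191/3700)² ÷ (34191/3700) = 449058481/126506700 in (≈ 3.550 in)

Q = 449058481/126506700 in ≈ 3.550 in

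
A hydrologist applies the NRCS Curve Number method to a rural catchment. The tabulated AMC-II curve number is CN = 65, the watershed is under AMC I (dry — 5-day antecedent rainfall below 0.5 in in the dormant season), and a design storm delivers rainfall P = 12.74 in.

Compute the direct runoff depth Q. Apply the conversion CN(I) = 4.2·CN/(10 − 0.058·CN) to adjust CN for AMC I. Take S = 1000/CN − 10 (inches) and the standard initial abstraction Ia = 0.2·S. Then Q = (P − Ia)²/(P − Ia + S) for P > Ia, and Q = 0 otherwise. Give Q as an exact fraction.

Q = 393744649/87443850 in ≈ 4.503 in

Dry (AMC I): CN(I) = 4.2·65/(10 − 0.058·65) = 273/(623/100) = 3900/89 ≈ 43.820
Max retention: S = 1000/(3900/89) − 10 = 500/39 in (≈ 12.821 in)
Ia = 0.2S: 0.2·12.821 = 2.564 in (exactly 100/39)
Excess rainfall: 12.740 − 2.564 = 10.176 in; P > Ia so Q > 0
Q: (19843/1950)² ÷ (44843/1950) = 393744649/87443850 in (≈ 4.503 in)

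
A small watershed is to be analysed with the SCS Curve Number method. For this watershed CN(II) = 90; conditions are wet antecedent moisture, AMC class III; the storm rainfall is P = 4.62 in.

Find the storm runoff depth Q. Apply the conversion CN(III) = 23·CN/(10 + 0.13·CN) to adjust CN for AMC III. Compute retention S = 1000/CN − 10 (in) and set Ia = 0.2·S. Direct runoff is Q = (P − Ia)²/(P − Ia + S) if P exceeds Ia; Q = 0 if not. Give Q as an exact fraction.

Q = 2191831489/536305950 in ≈ 4.087 in

Adjust CN=90 to AMC III: 23·90/(10 + 0.13·90) → 2070 ÷ (217/10) = 20700/217 ≈ 95.392
Max retention: S = 1000/(20700/217) − 10 = 100/207 in (≈ 0.483 in)
Ia = 0.2S: 0.2·0.483 = 0.097 in (exactly 20/207)
P − Ia = 4.620 − 0.097 = 46817/10350 ≈ 4.523 in (> 0, runoff occurs)
Q = (46817/10350)²/((46817/10350) + 100/207) = (2191831489/107122500)/(51817/10350) = 2191831489/536305950 in ≈ 4.087 in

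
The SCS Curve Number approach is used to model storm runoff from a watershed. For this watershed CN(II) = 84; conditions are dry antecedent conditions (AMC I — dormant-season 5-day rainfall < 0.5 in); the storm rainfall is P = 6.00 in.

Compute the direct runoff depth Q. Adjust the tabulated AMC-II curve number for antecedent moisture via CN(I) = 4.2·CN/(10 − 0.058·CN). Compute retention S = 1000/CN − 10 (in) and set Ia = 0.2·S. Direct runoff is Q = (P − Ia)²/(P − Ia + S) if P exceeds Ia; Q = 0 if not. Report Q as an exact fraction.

Adjust CN=84 to AMC I: 4.2·84/(10 − 0.058·84) → (1764/5) ÷ (641/125) = 44100/641 ≈ 68.799
S = 1000/(44100/641) − 10 = 2000/441 in ≈ 4.535 in
Initial abstraction Ia = S/5 = (2000/441)/5 = 400/441 ≈ 0.907 in
Since P=6.000 > Ia=0.907: effective rainfall P−Ia = 2246/441 in
Q: (2246/441)² ÷ (4246/441) = 2522258/936243 in (≈ 2.694 in)

Q = 2522258/936243 in ≈ 2.694 in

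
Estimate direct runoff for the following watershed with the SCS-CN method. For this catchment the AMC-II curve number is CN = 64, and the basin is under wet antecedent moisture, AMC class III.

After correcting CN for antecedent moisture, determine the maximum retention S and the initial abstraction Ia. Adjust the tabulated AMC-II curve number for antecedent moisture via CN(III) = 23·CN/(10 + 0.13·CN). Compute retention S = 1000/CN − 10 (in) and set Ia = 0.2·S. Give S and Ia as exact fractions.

CN(III) from CN(II)=64: (23·64)/(10 + 0.13·64) = 18400/229 ≈ 80.349
Retention S: 1000/CN − 10 with CN=80.349 → S = 225/92 ≈ 2.446 in
Ia = 0.2S: 0.2·2.446 = 0.489 in (exactly 45/92)

S = 225/92 in ≈ 2.446 in; Ia = 45/92 in ≈ 0.489 in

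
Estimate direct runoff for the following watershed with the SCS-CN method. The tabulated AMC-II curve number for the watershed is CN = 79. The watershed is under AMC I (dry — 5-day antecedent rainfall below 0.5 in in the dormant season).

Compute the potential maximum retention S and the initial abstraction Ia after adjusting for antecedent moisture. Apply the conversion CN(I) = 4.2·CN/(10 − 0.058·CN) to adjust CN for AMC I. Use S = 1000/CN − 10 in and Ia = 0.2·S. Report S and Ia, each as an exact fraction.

CN(I) from CN(II)=79: (4.2·79)/(10 − 0.058·79) = 7900/129 ≈ 61.240
S = 1000/(7900/129) − 10 = 500/79 in ≈ 6.329 in
Ia = 0.2·(500/79) = 100/79 in ≈ 1.266 in

S = 500/79 in ≈ 6.329 in; Ia = 100/79 in ≈ 1.266 in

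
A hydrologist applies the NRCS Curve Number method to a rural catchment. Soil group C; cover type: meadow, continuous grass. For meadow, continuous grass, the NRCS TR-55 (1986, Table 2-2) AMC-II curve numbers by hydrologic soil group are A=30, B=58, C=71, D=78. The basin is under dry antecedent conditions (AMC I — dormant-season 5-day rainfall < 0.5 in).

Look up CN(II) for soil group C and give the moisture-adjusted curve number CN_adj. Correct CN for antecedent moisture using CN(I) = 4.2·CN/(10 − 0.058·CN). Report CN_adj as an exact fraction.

CN_adj = 149100/2941 ≈ 50.697

NRCS table: meadow, continuous grass, soil group C → CN(II) = 71
Dry (AMC I): CN(I) = 4.2·71/(10 − 0.058·71) = (1491/5)/(2941/500) = 149100/2941 ≈ 50.697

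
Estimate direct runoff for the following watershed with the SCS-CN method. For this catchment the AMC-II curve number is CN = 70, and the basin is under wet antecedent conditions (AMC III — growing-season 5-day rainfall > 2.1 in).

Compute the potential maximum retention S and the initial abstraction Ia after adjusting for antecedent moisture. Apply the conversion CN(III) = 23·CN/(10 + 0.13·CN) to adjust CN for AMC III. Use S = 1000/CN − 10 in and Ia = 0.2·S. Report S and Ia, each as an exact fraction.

Wet (AMC III): CN(III) = 23·70/(10 + 0.13·70) = 1610/(191/10) = 16100/191 ≈ 84.293
Retention S: 1000/CN − 10 with CN=84.293 → S = 300/161 ≈ 1.863 in
Ia = 0.2S: 0.2·1.863 = 0.373 in (exactly 60/161)

S = 300/161 in ≈ 1.863 in; Ia = 60/161 in ≈ 0.373 in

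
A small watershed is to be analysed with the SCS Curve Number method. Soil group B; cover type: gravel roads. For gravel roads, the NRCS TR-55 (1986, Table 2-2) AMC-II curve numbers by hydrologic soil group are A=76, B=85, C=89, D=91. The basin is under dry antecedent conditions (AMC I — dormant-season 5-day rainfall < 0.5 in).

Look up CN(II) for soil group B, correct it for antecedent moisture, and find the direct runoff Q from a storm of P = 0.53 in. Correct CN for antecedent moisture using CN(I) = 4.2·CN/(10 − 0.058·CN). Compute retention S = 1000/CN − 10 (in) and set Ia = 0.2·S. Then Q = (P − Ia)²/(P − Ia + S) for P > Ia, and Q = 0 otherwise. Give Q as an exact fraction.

NRCS table: gravel roads, soil group B → CN(II) = 85
CN(I) from CN(II)=85: (4.2·85)/(10 − 0.058·85) = 11900/169 ≈ 70.414
Retention S: 1000/CN − 10 with CN=70.414 → S = 500/119 ≈ 4.202 in
Ia = 0.2·(500/119) = 100/119 in ≈ 0.840 in
P = 0.530 ≤ Ia = 0.840 in: entire storm abstracted, Q = 0.

Q = 0 in ≈ 0.000 in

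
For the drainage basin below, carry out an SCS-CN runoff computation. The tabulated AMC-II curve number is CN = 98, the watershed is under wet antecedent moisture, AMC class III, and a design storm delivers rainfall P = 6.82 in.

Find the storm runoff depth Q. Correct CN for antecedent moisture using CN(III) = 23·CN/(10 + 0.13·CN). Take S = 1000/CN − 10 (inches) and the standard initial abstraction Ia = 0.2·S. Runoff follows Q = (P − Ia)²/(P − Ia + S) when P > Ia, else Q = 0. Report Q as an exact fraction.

Adjust CN=98 to AMC III: 23·98/(10 + 0.13·98) → 2254 ÷ (1137/50) = 112700/1137 ≈ 99.120
Max retention: S = 1000/(112700/1137) − 10 = 100/1127 in (≈ 0.089 in)
Initial abstraction Ia = S/5 = (100/1127)/5 = 20/1127 ≈ 0.018 in
Since P=6.820 > Ia=0.018: effective rainfall P−Ia = 383307/56350 in
Runoff Q = (P−Ia)²/(P−Ia+S) = (6.802)²/(6.802+0.089) = 146924256249/21881099450 ≈ 6.715 in

Q = 146924256249/21881099450 in ≈ 6.715 in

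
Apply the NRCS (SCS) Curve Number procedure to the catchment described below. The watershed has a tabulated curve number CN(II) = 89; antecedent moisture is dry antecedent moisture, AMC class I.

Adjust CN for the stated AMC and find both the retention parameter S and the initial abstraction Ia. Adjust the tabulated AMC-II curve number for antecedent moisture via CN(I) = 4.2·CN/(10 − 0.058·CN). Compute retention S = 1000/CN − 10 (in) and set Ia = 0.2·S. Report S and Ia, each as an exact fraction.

CN(I) from CN(II)=89: (4.2·89)/(10 − 0.058·89) = 186900/2419 ≈ 77.263
S = 1000/(186900/2419) − 10 = 5500/1869 in ≈ 2.943 in
Initial abstraction Ia = S/5 = (5500/1869)/5 = 1100/1869 ≈ 0.589 in

S = 5500/1869 in ≈ 2.943 in; Ia = 1100/1869 in ≈ 0.589 in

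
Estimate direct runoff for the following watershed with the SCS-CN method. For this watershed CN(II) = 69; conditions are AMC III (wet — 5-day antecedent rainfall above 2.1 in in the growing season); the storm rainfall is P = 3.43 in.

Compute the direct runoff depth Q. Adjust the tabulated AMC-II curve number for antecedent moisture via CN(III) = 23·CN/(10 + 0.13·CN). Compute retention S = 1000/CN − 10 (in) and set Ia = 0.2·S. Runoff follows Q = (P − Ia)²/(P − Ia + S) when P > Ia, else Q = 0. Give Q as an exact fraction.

Q = 232652840281/125744516700 in ≈ 1.850 in

Adjust CN=69 to AMC III: 23·69/(10 + 0.13·69) → 1587 ÷ (1897/100) = 158700/1897 ≈ 83.658
Max retention: S = 1000/(158700/1897) − 10 = 3100/1587 in (≈ 1.953 in)
Ia = 0.2·(3100/1587) = 620/1587 in ≈ 0.391 in
Since P=3.430 > Ia=0.391: effective rainfall P−Ia = 482341/158700 in
Runoff Q = (P−Ia)²/(P−Ia+S) = (3.039)²/(3.039+1.953) = 232652840281/125744516700 ≈ 1.850 in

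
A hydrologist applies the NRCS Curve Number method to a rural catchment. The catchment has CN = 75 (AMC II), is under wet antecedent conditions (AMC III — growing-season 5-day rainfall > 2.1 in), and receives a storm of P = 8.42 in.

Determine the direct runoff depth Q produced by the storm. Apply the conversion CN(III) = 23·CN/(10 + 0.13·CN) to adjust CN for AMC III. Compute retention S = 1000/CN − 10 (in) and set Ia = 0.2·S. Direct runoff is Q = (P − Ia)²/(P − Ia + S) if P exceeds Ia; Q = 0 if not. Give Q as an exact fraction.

Q = 786746401/114019050 in ≈ 6.900 in

Wet (AMC III): CN(III) = 23·75/(10 + 0.13·75) = 1725/(79/4) = 6900/79 ≈ 87.342
S = 1000/(6900/79) − 10 = 100/69 in ≈ 1.449 in
Ia = 0.2·(100/69) = 20/69 in ≈ 0.290 in
Excess rainfall: 8.420 − 0.290 = 8.130 in; P > Ia so Q > 0
Runoff Q = (P−Ia)²/(P−Ia+S) = (8.130)²/(8.130+1.449) = 786746401/114019050 ≈ 6.900 in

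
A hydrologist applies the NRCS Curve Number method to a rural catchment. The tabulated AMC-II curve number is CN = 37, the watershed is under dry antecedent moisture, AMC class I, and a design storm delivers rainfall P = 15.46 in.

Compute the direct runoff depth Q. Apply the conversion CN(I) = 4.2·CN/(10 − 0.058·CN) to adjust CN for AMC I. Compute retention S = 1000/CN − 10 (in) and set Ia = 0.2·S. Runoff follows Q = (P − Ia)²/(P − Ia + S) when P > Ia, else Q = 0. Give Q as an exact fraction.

Q = 184987201/163911850 in ≈ 1.129 in

Dry (AMC I): CN(I) = 4.2·37/(10 − 0.058·37) = (777/5)/(3927/500) = 3700/187 ≈ 19.786
Max retention: S = 1000/(3700/187) − 10 = 1500/37 in (≈ 40.541 in)
Initial abstraction Ia = S/5 = (1500/37)/5 = 300/37 ≈ 8.108 in
P − Ia = 15.460 − 8.108 = 13601/1850 ≈ 7.352 in (> 0, runoff occurs)
Runoff Q = (P−Ia)²/(P−Ia+S) = (7.352)²/(7.352+40.541) = 184987201/163911850 ≈ 1.129 in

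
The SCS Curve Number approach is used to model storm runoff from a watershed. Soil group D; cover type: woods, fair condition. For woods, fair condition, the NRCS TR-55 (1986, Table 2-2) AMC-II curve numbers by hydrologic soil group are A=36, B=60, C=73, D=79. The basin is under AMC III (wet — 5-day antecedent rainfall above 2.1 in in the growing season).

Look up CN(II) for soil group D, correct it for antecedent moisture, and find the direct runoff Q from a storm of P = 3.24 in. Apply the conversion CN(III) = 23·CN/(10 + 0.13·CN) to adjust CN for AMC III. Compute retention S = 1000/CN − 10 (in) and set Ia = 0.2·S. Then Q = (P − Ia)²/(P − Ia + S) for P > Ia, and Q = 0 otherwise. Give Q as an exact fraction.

NRCS table: woods, fair condition, soil group D → CN(II) = 79
Wet (AMC III): CN(III) = 23·79/(10 + 0.13·79) = 1817/(2027/100) = 181700/2027 ≈ 89.640
S = 1000/(181700/2027) − 10 = 2100/1817 in ≈ 1.156 in
Ia = 0.2S: 0.2·1.156 = 0.231 in (exactly 420/1817)
P − Ia = 3.240 − 0.231 = 136677/45425 ≈ 3.009 in (> 0, runoff occurs)
Runoff Q = (P−Ia)²/(P−Ia+S) = (3.009)²/(3.009+1.156) = 6226867443/2864455075 ≈ 2.174 in

Q = 6226867443/2864455075 in ≈ 2.174 in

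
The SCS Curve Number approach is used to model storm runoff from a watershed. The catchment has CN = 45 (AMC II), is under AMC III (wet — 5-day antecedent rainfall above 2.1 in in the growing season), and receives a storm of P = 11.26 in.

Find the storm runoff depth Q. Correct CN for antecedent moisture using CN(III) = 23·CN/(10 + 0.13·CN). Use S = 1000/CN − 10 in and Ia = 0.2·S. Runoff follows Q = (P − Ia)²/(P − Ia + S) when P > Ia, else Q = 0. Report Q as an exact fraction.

CN(III) from CN(II)=45: (23·45)/(10 + 0.13·45) = 20700/317 ≈ 65.300
S = 1000/(20700/317) − 10 = 1100/207 in ≈ 5.314 in
Ia = 0.2·(1100/207) = 220/207 in ≈ 1.063 in
P − Ia = 11.260 − 1.063 = 105541/10350 ≈ 10.197 in (> 0, runoff occurs)
Runoff Q = (P−Ia)²/(P−Ia+S) = (10.197)²/(10.197+5.314) = 11138902681/1661599350 ≈ 6.704 in

Q = 11138902681/1661599350 in ≈ 6.704 in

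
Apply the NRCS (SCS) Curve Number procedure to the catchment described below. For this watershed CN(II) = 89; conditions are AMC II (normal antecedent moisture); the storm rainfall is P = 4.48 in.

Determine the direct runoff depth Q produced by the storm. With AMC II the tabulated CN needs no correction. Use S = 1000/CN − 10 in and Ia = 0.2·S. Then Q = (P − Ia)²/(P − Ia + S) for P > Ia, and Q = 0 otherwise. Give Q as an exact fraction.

Q = 22174681/6768450 in ≈ 3.276 in

Average conditions: CN = 89 (no AMC adjustment).
S = 1000/89 − 10 = 110/89 in ≈ 1.236 in
Ia = 0.2·(110/89) = 22/89 in ≈ 0.247 in
Since P=4.480 > Ia=0.247: effective rainfall P−Ia = 9418/2225 in
Runoff Q = (P−Ia)²/(P−Ia+S) = (4.233)²/(4.233+1.236) = 22174681/6768450 ≈ 3.276 in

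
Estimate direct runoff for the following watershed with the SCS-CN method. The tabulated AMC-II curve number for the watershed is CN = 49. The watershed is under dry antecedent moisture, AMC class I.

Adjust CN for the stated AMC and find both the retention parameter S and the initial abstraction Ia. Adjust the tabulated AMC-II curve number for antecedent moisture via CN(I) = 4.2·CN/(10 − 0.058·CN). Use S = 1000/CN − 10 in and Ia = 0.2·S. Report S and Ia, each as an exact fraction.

CN(I) from CN(II)=49: (4.2·49)/(10 − 0.058·49) = 34300/1193 ≈ 28.751
S = 1000/(34300/1193) − 10 = 8500/343 in ≈ 24.781 in
Ia = 0.2·(8500/343) = 1700/343 in ≈ 4.956 in

S = 8500/343 in ≈ 24.781 in; Ia = 1700/343 in ≈ 4.956 in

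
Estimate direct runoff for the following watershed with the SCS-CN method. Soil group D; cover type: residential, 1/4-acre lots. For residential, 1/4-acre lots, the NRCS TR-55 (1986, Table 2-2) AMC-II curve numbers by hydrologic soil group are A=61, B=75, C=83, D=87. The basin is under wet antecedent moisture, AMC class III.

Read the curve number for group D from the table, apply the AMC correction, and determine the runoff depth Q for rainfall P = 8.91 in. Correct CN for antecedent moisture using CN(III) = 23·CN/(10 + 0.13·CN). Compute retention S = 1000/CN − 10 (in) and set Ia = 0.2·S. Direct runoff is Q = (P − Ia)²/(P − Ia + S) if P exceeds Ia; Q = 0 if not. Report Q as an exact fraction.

NRCS table: residential, 1/4-acre lots, soil group D → CN(II) = 87
Adjust CN=87 to AMC III: 23·87/(10 + 0.13·87) → 2001 ÷ (2131/100) = 200100/2131 ≈ 93.900
Max retention: S = 1000/(200100/2131) − 10 = 1300/2001 in (≈ 0.650 in)
Ia = 0.2S: 0.2·0.650 = 0.130 in (exactly 260/2001)
Since P=8.910 > Ia=0.130: effective rainfall P−Ia = 1756891/200100 in
Runoff Q = (P−Ia)²/(P−Ia+S) = (8.780)²/(8.780+0.650) = 3086665985881/377566889100 ≈ 8.175 in

Q = 3086665985881/377566889100 in ≈ 8.175 in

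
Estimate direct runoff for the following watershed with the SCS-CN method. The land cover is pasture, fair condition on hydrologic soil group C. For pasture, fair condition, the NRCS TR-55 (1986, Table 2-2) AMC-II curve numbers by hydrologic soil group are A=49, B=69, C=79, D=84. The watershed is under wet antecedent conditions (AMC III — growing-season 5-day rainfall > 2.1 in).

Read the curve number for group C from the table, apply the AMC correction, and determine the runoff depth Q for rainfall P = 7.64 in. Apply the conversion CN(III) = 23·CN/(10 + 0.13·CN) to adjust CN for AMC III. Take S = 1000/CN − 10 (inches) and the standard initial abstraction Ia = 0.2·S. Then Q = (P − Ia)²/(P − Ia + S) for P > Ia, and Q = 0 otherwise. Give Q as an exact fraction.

Q = 113263883209/17672459975 in ≈ 6.409 in

NRCS table: pasture, fair condition, soil group C → CN(II) = 79
Wet (AMC III): CN(III) = 23·79/(10 + 0.13·79) = 1817/(2027/100) = 181700/2027 ≈ 89.640
S = 1000/(181700/2027) − 10 = 2100/1817 in ≈ 1.156 in
Ia = 0.2·(2100/1817) = 420/1817 in ≈ 0.231 in
P − Ia = 7.640 − 0.231 = 336547/45425 ≈ 7.409 in (> 0, runoff occurs)
Runoff Q = (P−Ia)²/(P−Ia+S) = (7.409)²/(7.409+1.156) = 113263883209/17672459975 ≈ 6.409 in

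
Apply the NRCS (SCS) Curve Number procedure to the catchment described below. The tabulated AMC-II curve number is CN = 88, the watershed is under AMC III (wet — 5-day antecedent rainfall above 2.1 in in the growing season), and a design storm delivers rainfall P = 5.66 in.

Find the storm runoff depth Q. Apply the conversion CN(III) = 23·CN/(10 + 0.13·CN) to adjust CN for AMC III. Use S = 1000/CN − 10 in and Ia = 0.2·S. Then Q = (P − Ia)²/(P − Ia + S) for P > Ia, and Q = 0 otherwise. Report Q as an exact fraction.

Wet (AMC III): CN(III) = 23·88/(10 + 0.13·88) = 2024/(536/25) = 6325/67 ≈ 94.403
S = 1000/(6325/67) − 10 = 150/253 in ≈ 0.593 in
Ia = 0.2S: 0.2·0.593 = 0.119 in (exactly 30/253)
Excess rainfall: 5.660 − 0.119 = 5.541 in; P > Ia so Q > 0
Runoff Q = (P−Ia)²/(P−Ia+S) = (5.541)²/(5.541+0.593) = 4913869801/981627350 ≈ 5.006 in

Q = 4913869801/981627350 in ≈ 5.006 in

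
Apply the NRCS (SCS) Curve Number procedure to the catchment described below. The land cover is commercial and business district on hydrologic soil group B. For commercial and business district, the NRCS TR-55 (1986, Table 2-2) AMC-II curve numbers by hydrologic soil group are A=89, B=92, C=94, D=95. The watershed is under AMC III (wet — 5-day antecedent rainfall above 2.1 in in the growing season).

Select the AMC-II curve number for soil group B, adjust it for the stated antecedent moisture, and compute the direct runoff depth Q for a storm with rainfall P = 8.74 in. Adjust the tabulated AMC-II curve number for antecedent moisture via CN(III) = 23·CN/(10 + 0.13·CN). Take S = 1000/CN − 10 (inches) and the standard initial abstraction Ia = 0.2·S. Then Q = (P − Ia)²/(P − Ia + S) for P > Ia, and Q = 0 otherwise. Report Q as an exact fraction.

Q = 52520263929/6326125850 in ≈ 8.302 in

NRCS table: commercial and business district, soil group B → CN(II) = 92
CN(III) from CN(II)=92: (23·92)/(10 + 0.13·92) = 52900/549 ≈ 96.357
S = 1000/(52900/549) − 10 = 200/529 in ≈ 0.378 in
Ia = 0.2S: 0.2·0.378 = 0.076 in (exactly 40/529)
Since P=8.740 > Ia=0.076: effective rainfall P−Ia = 229173/26450 in
Q = (229173/26450)²/((229173/26450) + 200/529) = (52520263929/699602500)/(239173/26450) = 52520263929/6326125850 in ≈ 8.302 in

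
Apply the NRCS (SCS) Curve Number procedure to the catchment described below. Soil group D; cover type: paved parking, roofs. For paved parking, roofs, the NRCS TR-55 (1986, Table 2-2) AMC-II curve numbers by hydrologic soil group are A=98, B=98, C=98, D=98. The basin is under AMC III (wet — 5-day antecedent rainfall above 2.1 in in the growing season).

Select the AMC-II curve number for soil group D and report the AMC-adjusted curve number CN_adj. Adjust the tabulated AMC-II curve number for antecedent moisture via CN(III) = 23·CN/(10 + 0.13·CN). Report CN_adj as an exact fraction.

CN_adj = 112700/1137 ≈ 99.120

NRCS table: paved parking, roofs, soil group D → CN(II) = 98
CN(III) from CN(II)=98: (23·98)/(10 + 0.13·98) = 112700/1137 ≈ 99.120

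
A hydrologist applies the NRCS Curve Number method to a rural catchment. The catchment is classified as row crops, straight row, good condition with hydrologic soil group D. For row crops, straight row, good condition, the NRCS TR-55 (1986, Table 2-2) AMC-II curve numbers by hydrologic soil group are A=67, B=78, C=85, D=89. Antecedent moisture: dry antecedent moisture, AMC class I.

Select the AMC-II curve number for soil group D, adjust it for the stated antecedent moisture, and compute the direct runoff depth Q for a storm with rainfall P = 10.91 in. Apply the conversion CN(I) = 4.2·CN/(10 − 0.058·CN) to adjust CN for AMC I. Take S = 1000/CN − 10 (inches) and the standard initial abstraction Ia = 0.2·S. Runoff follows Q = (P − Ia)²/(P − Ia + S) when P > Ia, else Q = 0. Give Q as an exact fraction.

NRCS table: row crops, straight row, good condition, soil group D → CN(II) = 89
Adjust CN=89 to AMC I: 4.2·89/(10 − 0.058·89) → (1869/5) ÷ (2419/500) = 186900/2419 ≈ 77.263
Max retention: S = 1000/(186900/2419) − 10 = 5500/1869 in (≈ 2.943 in)
Initial abstraction Ia = S/5 = (5500/1869)/5 = 1100/1869 ≈ 0.589 in
Excess rainfall: 10.910 − 0.589 = 10.321 in; P > Ia so Q > 0
Q = (1929079/186900)²/((1929079/186900) + 5500/1869) = (3721345788241/34931610000)/(2479079/186900) = 3721345788241/463339865100 in ≈ 8.032 in

Q = 3721345788241/463339865100 in ≈ 8.032 in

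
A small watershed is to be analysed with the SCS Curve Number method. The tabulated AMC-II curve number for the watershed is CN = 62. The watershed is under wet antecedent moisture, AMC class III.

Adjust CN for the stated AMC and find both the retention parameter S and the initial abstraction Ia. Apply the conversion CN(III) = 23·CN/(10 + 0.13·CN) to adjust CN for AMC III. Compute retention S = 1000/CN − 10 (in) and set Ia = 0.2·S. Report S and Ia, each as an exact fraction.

S = 1900/713 in ≈ 2.665 in; Ia = 380/713 in ≈ 0.533 in

Adjust CN=62 to AMC III: 23·62/(10 + 0.13·62) → 1426 ÷ (903/50) = 71300/903 ≈ 78.959
Retention S: 1000/CN − 10 with CN=78.959 → S = 1900/713 ≈ 2.665 in
Initial abstraction Ia = S/5 = (1900/713)/5 = 380/713 ≈ 0.533 in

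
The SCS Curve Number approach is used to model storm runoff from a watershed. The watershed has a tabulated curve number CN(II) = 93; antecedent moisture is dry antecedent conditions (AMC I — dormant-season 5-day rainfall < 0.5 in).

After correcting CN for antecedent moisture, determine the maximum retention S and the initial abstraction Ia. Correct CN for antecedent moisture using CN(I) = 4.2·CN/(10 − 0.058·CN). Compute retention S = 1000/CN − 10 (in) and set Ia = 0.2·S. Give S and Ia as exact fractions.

S = 500/279 in ≈ 1.792 in; Ia = 100/279 in ≈ 0.358 in

Dry (AMC I): CN(I) = 4.2·93/(10 − 0.058·93) = (1953/5)/(2303/500) = 27900/329 ≈ 84.802
Retention S: 1000/CN − 10 with CN=84.802 → S = 500/279 ≈ 1.792 in
Ia = 0.2·(500/279) = 100/279 in ≈ 0.358 in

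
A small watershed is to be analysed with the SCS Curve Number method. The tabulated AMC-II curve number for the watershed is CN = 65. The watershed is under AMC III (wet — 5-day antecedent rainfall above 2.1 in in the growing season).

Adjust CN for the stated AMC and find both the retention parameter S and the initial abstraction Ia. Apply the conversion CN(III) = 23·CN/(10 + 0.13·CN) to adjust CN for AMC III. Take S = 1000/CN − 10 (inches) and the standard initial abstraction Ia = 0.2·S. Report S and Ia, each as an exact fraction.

S = 700/299 in ≈ 2.341 in; Ia = 140/299 in ≈ 0.468 in

Wet (AMC III): CN(III) = 23·65/(10 + 0.13·65) = 1495/(369/20) = 29900/369 ≈ 81.030
Retention S: 1000/CN − 10 with CN=81.030 → S = 700/299 ≈ 2.341 in
Ia = 0.2S: 0.2·2.341 = 0.468 in (exactly 140/299)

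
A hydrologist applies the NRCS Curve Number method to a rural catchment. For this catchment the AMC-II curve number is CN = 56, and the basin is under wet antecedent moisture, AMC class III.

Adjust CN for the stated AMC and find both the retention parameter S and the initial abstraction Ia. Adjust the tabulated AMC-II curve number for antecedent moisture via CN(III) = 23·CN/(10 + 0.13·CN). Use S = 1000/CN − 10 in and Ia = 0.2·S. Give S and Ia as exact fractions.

S = 550/161 in ≈ 3.416 in; Ia = 110/161 in ≈ 0.683 in

Adjust CN=56 to AMC III: 23·56/(10 + 0.13·56) → 1288 ÷ (432/25) = 4025/54 ≈ 74.537
Max retention: S = 1000/(4025/54) − 10 = 550/161 in (≈ 3.416 in)
Ia = 0.2·(550/161) = 110/161 in ≈ 0.683 in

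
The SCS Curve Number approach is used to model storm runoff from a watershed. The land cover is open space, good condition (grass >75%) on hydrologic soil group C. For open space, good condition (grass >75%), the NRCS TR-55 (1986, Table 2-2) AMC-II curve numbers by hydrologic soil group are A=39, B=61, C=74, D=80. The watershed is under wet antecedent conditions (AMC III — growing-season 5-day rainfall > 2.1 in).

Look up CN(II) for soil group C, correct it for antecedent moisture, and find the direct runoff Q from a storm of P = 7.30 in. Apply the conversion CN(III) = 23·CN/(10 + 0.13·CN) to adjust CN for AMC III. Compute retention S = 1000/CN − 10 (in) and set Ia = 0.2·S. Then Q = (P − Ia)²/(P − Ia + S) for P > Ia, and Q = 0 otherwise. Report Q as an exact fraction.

NRCS table: open space, good condition (grass >75%), soil group C → CN(II) = 74
CN(III) from CN(II)=74: (23·74)/(10 + 0.13·74) = 85100/981 ≈ 86.748
Retention S: 1000/CN − 10 with CN=86.748 → S = 1300/851 ≈ 1.528 in
Ia = 0.2·(1300/851) = 260/851 in ≈ 0.306 in
Excess rainfall: 7.300 − 0.306 = 6.994 in; P > Ia so Q > 0
Q = (59523/8510)²/((59523/8510) + 1300/851) = (3542987529/72420100)/(72523/8510) = 3542987529/617170730 in ≈ 5.741 in

Q = 3542987529/617170730 in ≈ 5.741 in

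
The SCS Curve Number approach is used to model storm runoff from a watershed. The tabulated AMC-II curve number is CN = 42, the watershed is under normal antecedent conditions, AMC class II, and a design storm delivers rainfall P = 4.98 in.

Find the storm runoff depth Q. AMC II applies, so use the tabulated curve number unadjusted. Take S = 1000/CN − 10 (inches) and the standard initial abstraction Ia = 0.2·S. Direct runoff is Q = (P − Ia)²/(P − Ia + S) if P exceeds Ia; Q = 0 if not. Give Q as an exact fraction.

Q = 5424241/17670450 in ≈ 0.307 in

AMC II — tabulated CN = 42 applies directly.
Max retention: S = 1000/42 − 10 = 290/21 in (≈ 13.810 in)
Initial abstraction Ia = S/5 = (290/21)/5 = 58/21 ≈ 2.762 in
Excess rainfall: 4.980 − 2.762 = 2.218 in; P > Ia so Q > 0
Runoff Q = (P−Ia)²/(P−Ia+S) = (2.218)²/(2.218+13.810) = 5424241/17670450 ≈ 0.307 in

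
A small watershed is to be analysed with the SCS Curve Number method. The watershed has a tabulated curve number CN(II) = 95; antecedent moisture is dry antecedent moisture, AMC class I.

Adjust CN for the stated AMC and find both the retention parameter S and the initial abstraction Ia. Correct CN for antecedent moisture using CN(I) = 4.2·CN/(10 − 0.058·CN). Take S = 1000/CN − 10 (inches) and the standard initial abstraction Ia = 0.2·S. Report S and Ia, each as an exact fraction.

Adjust CN=95 to AMC I: 4.2·95/(10 − 0.058·95) → 399 ÷ (449/100) = 39900/449 ≈ 88.864
Retention S: 1000/CN − 10 with CN=88.864 → S = 500/399 ≈ 1.253 in
Initial abstraction Ia = S/5 = (500/399)/5 = 100/399 ≈ 0.251 in

S = 500/399 in ≈ 1.253 in; Ia = 100/399 in ≈ 0.251 in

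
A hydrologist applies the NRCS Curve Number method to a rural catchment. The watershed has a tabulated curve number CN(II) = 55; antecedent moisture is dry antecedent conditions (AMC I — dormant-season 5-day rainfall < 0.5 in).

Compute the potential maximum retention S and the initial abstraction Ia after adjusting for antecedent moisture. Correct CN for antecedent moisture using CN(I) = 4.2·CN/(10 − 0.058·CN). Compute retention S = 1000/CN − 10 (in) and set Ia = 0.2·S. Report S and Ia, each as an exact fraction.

Dry (AMC I): CN(I) = 4.2·55/(10 − 0.058·55) = 231/(681/100) = 7700/227 ≈ 33.921
Max retention: S = 1000/(7700/227) − 10 = 1500/77 in (≈ 19.481 in)
Ia = 0.2·(1500/77) = 300/77 in ≈ 3.896 in

S = 1500/77 in ≈ 19.481 in; Ia = 300/77 in ≈ 3.896 in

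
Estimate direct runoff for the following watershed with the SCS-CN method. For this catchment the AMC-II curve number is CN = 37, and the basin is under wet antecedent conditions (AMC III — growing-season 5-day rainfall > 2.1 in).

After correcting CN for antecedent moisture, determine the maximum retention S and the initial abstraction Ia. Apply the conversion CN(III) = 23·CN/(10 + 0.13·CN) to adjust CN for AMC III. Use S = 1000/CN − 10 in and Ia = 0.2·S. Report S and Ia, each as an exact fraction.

S = 6300/851 in ≈ 7.403 in; Ia = 1260/851 in ≈ 1.481 in

Adjust CN=37 to AMC III: 23·37/(10 + 0.13·37) → 851 ÷ (1481/100) = 85100/1481 ≈ 57.461
S = 1000/(85100/1481) − 10 = 6300/851 in ≈ 7.403 in
Ia = 0.2·(6300/851) = 1260/851 in ≈ 1.481 in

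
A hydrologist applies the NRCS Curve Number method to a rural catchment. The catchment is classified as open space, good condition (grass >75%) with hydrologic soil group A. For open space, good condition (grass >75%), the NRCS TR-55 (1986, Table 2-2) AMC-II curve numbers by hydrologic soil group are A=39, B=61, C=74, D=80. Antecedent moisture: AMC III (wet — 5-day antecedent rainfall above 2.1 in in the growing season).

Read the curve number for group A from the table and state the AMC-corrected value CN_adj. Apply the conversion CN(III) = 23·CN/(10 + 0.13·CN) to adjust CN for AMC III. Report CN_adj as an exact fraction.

CN_adj = 89700/1507 ≈ 59.522

NRCS table: open space, good condition (grass >75%), soil group A → CN(II) = 39
Wet (AMC III): CN(III) = 23·39/(10 + 0.13·39) = 897/(1507/100) = 89700/1507 ≈ 59.522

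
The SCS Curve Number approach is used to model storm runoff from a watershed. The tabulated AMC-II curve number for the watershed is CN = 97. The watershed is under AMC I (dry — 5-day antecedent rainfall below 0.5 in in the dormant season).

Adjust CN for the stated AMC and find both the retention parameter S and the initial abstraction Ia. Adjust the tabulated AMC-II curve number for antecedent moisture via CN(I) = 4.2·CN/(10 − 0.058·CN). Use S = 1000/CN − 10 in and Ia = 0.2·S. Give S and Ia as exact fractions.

S = 500/679 in ≈ 0.736 in; Ia = 100/679 in ≈ 0.147 in

Adjust CN=97 to AMC I: 4.2·97/(10 − 0.058·97) → (2037/5) ÷ (2187/500) = 67900/729 ≈ 93.141
Max retention: S = 1000/(67900/729) − 10 = 500/679 in (≈ 0.736 in)
Ia = 0.2S: 0.2·0.736 = 0.147 in (exactly 100/679)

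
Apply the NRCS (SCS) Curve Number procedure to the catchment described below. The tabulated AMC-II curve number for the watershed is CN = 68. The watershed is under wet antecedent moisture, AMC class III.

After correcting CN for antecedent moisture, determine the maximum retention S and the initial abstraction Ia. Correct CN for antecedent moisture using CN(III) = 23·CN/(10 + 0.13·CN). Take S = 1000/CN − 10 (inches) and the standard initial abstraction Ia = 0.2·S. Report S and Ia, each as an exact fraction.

Adjust CN=68 to AMC III: 23·68/(10 + 0.13·68) → 1564 ÷ (471/25) = 39100/471 ≈ 83.015
Retention S: 1000/CN − 10 with CN=83.015 → S = 800/391 ≈ 2.046 in
Initial abstraction Ia = S/5 = (800/391)/5 = 160/391 ≈ 0.409 in

S = 800/391 in ≈ 2.046 in; Ia = 160/391 in ≈ 0.409 in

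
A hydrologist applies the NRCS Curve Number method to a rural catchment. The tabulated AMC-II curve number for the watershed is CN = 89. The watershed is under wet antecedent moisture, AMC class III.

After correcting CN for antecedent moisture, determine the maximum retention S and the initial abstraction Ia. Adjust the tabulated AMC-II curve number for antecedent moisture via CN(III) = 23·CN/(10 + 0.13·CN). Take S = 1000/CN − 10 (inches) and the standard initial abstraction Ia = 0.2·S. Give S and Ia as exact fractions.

S = 1100/2047 in ≈ 0.537 in; Ia = 220/2047 in ≈ 0.107 in

CN(III) from CN(II)=89: (23·89)/(10 + 0.13·89) = 204700/2157 ≈ 94.900
Retention S: 1000/CN − 10 with CN=94.900 → S = 1100/2047 ≈ 0.537 in
Initial abstraction Ia = S/5 = (1100/2047)/5 = 220/2047 ≈ 0.107 in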